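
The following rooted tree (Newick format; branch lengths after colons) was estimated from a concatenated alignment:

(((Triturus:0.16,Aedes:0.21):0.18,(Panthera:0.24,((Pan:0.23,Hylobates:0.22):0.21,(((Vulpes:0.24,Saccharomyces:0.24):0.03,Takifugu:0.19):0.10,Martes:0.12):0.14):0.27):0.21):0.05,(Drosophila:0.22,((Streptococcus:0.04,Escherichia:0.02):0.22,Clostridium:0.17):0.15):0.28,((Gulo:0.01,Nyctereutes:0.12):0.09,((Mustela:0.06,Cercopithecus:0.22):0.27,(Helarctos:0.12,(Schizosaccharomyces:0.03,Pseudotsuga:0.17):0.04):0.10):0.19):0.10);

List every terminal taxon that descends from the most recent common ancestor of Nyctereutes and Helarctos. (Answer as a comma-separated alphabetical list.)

Tracing Nyctereutes: it sits inside (Gulo,Nyctereutes).
Tracing Helarctos: it sits inside (Helarctos,(Schizosaccharomyces,Pseudotsuga)).
The smallest clade enclosing both is ((Gulo,Nyctereutes),((Mustela,Cercopithecus),(Helarctos,(Schizosaccharomyces,Pseudotsuga)))); the answer is its 7 terminal taxa in alphabetical order.

Cercopithecus, Gulo, Helarctos, Mustela, Nyctereutes, Pseudotsuga, Schizosaccharomyces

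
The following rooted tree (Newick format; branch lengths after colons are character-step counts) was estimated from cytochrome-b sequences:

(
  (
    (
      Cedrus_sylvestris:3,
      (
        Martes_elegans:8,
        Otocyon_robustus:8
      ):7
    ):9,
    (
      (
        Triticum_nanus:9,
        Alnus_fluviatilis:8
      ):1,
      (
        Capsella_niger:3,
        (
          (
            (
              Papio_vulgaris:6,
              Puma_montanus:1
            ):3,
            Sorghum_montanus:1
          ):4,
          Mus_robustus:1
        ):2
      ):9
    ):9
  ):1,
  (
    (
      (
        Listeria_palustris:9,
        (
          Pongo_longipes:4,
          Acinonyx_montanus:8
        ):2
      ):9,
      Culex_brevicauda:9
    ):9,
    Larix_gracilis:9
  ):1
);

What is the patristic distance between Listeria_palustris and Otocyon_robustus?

The path runs Listeria_palustris → … → MRCA → … → Otocyon_robustus; the MRCA is the root of the tree.
Branch lengths along that path: 9 + 9 + 9 + 1 + 1 + 9 + 7 + 8 = 53.

53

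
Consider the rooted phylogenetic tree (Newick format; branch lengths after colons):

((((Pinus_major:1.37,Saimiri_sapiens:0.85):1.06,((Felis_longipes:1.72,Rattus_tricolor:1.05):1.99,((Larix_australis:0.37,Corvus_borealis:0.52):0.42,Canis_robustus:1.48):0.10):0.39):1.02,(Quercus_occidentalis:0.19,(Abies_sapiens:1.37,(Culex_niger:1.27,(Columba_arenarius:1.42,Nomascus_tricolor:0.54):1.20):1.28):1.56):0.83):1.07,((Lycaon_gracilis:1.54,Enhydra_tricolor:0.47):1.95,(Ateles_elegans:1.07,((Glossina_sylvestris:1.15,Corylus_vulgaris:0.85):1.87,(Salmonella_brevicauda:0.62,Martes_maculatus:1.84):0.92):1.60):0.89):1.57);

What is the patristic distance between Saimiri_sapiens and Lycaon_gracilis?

9.06

The path runs Saimiri_sapiens → … → MRCA → … → Lycaon_gracilis; the MRCA is the root of the tree.
Branch lengths along that path: 0.85 + 1.06 + 1.02 + 1.07 + 1.57 + 1.95 + 1.54 = 9.06.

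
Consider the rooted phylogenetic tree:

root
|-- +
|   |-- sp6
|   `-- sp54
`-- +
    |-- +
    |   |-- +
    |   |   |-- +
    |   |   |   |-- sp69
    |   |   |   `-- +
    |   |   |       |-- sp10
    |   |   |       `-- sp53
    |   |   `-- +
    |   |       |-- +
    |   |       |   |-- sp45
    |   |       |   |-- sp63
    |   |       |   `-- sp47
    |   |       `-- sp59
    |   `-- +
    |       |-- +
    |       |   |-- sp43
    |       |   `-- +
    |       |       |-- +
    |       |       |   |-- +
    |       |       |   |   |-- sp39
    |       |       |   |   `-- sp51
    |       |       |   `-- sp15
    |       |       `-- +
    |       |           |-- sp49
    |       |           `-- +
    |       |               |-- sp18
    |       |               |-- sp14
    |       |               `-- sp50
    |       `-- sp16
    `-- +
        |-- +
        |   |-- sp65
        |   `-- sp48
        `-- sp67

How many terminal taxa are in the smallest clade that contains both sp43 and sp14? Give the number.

8

The MRCA of sp43 and sp14 is the node subtending (sp43,(((sp39,sp51),sp15),(sp49,(sp18,sp14,sp50)))).
That clade contains 8 terminal taxa: sp14, sp15, sp18, sp39, sp43, sp49, sp50, sp51.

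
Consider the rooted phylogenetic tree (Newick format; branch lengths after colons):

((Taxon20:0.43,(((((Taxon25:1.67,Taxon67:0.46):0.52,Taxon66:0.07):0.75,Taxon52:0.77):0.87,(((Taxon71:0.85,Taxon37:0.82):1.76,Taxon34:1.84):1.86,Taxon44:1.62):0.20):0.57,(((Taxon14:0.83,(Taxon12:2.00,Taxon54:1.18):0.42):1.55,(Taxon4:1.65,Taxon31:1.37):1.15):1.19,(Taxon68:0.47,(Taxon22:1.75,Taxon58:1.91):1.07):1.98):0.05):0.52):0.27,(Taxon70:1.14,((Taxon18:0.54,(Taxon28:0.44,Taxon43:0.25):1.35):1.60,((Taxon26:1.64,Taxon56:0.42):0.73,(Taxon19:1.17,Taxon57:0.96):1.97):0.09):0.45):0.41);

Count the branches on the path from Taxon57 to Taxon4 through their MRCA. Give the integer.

The MRCA of Taxon57 and Taxon4 is the root of the tree.
From Taxon57 up to that node: 5 branches. From Taxon4 up to the same node: 6 branches. Total: 5 + 6 = 11.

11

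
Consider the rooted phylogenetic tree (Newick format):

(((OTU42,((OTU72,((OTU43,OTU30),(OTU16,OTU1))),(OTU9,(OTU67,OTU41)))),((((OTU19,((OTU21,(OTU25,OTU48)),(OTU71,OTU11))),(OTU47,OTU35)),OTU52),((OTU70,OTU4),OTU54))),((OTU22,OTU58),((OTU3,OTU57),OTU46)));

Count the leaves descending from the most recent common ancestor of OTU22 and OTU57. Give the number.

5

The MRCA of OTU22 and OTU57 is the node subtending ((OTU22,OTU58),((OTU3,OTU57),OTU46)).
That clade contains 5 terminal taxa: OTU22, OTU3, OTU46, OTU57, OTU58.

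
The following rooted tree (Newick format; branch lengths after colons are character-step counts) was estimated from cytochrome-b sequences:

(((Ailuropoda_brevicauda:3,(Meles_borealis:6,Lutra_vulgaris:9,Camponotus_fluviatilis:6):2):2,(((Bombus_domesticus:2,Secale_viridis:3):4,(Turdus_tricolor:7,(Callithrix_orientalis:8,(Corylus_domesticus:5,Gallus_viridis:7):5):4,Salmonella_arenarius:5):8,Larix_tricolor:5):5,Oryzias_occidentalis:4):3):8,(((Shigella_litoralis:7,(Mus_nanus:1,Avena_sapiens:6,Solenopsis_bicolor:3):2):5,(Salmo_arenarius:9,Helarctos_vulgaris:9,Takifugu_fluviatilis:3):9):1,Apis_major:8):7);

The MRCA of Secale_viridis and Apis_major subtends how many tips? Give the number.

21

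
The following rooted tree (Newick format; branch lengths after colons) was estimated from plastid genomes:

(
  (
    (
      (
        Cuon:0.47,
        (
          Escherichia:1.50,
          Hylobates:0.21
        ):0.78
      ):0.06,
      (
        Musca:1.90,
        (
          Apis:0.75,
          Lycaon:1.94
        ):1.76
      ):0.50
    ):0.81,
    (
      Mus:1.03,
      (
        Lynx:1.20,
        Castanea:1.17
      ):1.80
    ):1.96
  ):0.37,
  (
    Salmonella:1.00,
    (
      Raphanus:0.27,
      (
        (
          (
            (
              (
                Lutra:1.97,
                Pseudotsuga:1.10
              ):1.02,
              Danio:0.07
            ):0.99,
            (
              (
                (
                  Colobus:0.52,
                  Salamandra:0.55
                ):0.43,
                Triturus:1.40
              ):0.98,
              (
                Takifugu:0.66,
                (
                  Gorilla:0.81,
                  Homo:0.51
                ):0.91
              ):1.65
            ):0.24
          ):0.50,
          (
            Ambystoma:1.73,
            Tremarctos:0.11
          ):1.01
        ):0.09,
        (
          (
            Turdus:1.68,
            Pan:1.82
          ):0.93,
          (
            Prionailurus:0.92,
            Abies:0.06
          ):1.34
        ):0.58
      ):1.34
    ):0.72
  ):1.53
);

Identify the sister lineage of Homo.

Gorilla

Homo attaches to the tree at the node subtending (Gorilla,Homo).
The other lineage descending from that same node — the sister group — is the single tip Gorilla.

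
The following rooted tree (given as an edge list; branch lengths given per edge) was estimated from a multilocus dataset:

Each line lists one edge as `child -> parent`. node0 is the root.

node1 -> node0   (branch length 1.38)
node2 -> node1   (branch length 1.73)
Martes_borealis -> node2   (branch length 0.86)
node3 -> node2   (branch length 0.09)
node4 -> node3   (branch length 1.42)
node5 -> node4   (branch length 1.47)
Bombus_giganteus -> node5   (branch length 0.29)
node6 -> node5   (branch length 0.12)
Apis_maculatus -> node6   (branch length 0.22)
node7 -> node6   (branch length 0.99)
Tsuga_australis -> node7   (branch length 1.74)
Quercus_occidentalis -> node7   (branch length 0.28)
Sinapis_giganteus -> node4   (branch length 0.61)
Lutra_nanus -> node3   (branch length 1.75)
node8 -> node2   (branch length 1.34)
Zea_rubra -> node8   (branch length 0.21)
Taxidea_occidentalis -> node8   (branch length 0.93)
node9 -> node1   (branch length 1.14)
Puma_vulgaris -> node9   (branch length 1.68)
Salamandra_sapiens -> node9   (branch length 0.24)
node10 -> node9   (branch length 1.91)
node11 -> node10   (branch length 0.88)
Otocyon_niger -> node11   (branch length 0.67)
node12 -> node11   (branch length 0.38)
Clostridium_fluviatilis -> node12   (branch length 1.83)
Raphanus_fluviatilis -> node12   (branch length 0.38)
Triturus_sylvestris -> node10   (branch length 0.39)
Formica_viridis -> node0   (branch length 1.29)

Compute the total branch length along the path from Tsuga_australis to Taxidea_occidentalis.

8.10

The path runs Tsuga_australis → … → MRCA → … → Taxidea_occidentalis; the MRCA is the node subtending (Martes_borealis,(((Bombus_giganteus,(Apis_maculatus,(Tsuga_australis,Quercus_occidentalis))),Sinapis_giganteus),Lutra_nanus),(Zea_rubra,Taxidea_occidentalis)).
Branch lengths along that path: 1.74 + 0.99 + 0.12 + 1.47 + 1.42 + 0.09 + 1.34 + 0.93 = 8.10.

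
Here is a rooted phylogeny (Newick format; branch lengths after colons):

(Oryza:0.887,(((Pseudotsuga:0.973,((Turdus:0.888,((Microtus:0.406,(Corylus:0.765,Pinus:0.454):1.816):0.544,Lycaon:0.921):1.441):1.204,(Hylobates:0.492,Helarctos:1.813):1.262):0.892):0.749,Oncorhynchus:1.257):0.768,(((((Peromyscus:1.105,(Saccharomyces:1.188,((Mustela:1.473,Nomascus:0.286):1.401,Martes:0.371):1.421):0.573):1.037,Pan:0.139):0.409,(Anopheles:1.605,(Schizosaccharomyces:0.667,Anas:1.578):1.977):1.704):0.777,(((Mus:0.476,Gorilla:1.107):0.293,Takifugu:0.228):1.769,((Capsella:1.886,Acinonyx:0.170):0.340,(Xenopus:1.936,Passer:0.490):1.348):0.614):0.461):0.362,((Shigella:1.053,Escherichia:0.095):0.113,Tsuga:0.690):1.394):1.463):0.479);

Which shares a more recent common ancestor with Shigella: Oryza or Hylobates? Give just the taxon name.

Hylobates

The MRCA of Shigella and Hylobates subtends (((Pseudotsuga,((Turdus,((Microtus,(Corylus,Pinus)),Lycaon)),(Hylobates,Helarctos))),Oncorhynchus),(((((Peromyscus,(Saccharomyces,((Mustela,Nomascus),Martes))),Pan),(Anopheles,(Schizosaccharomyces,Anas))),(((Mus,Gorilla),Takifugu),((Capsella,Acinonyx),(Xenopus,Passer)))),((Shigella,Escherichia),Tsuga))) (28 taxa).
The MRCA of Shigella and Oryza is the root, subtending the entire tree (29 taxa).
The first is nested inside the second, so Shigella shares a more recent common ancestor with Hylobates.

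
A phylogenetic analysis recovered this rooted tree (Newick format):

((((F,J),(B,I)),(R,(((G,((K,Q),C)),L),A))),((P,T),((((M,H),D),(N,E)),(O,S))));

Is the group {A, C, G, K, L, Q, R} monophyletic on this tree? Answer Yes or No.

Yes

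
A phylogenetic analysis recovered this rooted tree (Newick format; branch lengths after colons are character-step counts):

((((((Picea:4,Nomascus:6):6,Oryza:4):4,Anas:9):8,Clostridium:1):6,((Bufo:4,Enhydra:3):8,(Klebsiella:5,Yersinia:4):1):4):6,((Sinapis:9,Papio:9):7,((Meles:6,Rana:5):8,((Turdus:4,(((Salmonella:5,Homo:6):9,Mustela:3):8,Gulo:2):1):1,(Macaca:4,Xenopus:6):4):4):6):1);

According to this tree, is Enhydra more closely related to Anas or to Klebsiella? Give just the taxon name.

The MRCA of Enhydra and Klebsiella subtends ((Bufo,Enhydra),(Klebsiella,Yersinia)) (4 taxa).
The MRCA of Enhydra and Anas subtends (((((Picea,Nomascus),Oryza),Anas),Clostridium),((Bufo,Enhydra),(Klebsiella,Yersinia))) (9 taxa).
The first is nested inside the second, so Enhydra shares a more recent common ancestor with Klebsiella.

Klebsiella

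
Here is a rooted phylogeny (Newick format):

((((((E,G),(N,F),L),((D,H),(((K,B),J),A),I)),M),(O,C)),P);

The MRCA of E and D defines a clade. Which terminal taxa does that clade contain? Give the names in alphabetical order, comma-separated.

A, B, D, E, F, G, H, I, J, K, L, N

Tracing E: it sits inside (E,G).
Tracing D: it sits inside (D,H).
The smallest clade enclosing both is (((E,G),(N,F),L),((D,H),(((K,B),J),A),I)); the answer is its 12 terminal taxa in alphabetical order.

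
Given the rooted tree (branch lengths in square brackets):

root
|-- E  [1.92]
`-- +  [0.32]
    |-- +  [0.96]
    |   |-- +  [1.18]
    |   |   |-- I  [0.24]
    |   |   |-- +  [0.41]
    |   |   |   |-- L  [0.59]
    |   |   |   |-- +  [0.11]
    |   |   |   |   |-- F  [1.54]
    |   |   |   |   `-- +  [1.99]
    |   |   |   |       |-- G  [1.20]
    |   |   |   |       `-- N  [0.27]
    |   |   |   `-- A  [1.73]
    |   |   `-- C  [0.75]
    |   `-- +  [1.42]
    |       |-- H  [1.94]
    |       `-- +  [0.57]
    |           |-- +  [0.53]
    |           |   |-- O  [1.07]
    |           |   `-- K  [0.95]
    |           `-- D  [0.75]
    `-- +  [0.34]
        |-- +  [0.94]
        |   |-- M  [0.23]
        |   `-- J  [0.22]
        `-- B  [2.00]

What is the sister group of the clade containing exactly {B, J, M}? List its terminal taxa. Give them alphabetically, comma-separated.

A, C, D, F, G, H, I, K, L, N, O

The clade containing exactly {B, J, M} attaches to the tree at the node subtending (((I,(L,(F,(G,N)),A),C),(H,((O,K),D))),((M,J),B)).
The other lineage descending from that same node — the sister group — is ((I,(L,(F,(G,N)),A),C),(H,((O,K),D))); its 11 tips in alphabetical order are the answer.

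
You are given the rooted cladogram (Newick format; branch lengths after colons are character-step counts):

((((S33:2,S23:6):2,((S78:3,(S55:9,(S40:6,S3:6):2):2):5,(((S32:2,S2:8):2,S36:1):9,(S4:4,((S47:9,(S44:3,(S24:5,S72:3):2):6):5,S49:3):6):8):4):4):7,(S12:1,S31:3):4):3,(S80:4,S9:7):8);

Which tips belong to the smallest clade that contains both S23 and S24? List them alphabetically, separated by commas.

S2, S23, S24, S3, S32, S33, S36, S4, S40, S44, S47, S49, S55, S72, S78

Tracing S23: it sits inside (S33,S23).
Tracing S24: it sits inside (S24,S72).
The smallest clade enclosing both is ((S33,S23),((S78,(S55,(S40,S3))),(((S32,S2),S36),(S4,((S47,(S44,(S24,S72))),S49))))); the answer is its 15 terminal taxa in alphabetical order.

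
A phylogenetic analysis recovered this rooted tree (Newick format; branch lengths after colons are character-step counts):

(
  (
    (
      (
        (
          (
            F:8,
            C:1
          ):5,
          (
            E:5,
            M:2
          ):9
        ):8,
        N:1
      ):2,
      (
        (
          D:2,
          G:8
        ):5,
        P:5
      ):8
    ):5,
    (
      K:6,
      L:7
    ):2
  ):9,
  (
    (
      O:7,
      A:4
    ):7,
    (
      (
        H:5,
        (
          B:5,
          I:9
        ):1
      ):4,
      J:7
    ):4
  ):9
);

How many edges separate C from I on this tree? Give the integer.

The MRCA of C and I is the root of the tree.
From C up to that node: 6 branches. From I up to the same node: 5 branches. Total: 6 + 5 = 11.

11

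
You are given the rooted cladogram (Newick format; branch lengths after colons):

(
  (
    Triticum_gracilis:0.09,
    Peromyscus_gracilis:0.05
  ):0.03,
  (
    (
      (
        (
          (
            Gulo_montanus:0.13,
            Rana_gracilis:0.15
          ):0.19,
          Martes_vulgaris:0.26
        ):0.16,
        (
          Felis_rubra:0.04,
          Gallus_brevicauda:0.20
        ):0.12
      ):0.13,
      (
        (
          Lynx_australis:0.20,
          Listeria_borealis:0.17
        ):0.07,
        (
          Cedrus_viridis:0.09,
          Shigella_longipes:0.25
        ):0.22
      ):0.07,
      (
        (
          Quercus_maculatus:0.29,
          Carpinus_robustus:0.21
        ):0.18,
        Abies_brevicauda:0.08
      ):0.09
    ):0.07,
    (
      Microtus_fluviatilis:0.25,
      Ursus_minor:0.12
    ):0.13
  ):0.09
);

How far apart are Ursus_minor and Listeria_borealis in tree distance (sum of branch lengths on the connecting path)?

0.63

The path runs Ursus_minor → … → MRCA → … → Listeria_borealis; the MRCA is the node subtending (((((Gulo_montanus,Rana_gracilis),Martes_vulgaris),(Felis_rubra,Gallus_brevicauda)),((Lynx_australis,Listeria_borealis),(Cedrus_viridis,Shigella_longipes)),((Quercus_maculatus,Carpinus_robustus),Abies_brevicauda)),(Microtus_fluviatilis,Ursus_minor)).
Branch lengths along that path: 0.12 + 0.13 + 0.07 + 0.07 + 0.07 + 0.17 = 0.63.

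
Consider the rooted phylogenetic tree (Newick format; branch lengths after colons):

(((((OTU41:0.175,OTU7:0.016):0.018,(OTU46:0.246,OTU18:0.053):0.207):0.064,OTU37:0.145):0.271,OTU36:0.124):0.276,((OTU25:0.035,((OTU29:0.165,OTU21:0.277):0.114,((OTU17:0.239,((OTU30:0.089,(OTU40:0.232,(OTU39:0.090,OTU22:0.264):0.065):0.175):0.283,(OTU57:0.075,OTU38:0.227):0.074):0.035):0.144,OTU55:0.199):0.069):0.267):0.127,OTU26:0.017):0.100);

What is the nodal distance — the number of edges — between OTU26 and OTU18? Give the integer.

7

The MRCA of OTU26 and OTU18 is the root of the tree.
From OTU26 up to that node: 2 branches. From OTU18 up to the same node: 5 branches. Total: 2 + 5 = 7.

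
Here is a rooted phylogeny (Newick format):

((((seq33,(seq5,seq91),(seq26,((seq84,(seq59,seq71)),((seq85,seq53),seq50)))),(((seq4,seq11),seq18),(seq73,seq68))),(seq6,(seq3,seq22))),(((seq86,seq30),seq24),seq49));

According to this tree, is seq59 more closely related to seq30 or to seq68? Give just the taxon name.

seq68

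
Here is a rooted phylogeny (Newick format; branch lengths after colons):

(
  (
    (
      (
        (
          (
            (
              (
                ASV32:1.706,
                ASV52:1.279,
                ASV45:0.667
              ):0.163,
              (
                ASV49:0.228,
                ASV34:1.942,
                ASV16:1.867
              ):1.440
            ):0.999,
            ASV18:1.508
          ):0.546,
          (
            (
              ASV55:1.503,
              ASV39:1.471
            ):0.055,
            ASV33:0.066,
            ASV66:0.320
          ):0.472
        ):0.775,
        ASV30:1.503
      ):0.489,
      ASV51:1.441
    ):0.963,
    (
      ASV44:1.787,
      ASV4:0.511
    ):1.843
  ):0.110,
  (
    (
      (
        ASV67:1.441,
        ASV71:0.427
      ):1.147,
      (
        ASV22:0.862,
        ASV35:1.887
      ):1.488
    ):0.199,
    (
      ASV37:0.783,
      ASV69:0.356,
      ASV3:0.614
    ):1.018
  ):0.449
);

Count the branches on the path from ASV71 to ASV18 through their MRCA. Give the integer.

The MRCA of ASV71 and ASV18 is the root of the tree.
From ASV71 up to that node: 4 branches. From ASV18 up to the same node: 6 branches. Total: 4 + 6 = 10.

10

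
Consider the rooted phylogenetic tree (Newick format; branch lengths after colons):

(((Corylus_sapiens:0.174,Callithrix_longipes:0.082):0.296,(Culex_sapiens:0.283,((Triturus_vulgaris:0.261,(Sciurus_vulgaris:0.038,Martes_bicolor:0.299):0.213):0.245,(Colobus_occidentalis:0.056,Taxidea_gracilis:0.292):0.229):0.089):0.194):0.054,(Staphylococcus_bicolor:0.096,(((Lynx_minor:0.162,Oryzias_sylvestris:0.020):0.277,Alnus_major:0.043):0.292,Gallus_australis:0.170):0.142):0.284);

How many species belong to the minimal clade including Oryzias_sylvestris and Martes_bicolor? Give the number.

13

The MRCA of Oryzias_sylvestris and Martes_bicolor is the root, so the clade is the entire tree.
That clade contains 13 terminal taxa: Alnus_major, Callithrix_longipes, Colobus_occidentalis, Corylus_sapiens, Culex_sapiens, Gallus_australis, Lynx_minor, Martes_bicolor, Oryzias_sylvestris, Sciurus_vulgaris, Staphylococcus_bicolor, Taxidea_gracilis, Triturus_vulgaris.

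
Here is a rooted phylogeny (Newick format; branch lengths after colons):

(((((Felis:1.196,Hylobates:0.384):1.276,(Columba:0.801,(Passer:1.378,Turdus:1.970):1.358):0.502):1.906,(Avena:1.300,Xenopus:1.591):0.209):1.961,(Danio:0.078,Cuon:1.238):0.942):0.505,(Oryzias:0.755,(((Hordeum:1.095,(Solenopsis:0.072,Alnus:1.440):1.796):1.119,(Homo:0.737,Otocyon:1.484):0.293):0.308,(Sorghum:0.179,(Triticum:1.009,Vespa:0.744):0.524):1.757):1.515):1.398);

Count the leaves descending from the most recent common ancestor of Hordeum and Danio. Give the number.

The MRCA of Hordeum and Danio is the root, so the clade is the entire tree.
That clade contains 18 terminal taxa: Alnus, Avena, Columba, Cuon, Danio, Felis, Homo, Hordeum, Hylobates, Oryzias, Otocyon, Passer, Solenopsis, Sorghum, Triticum, Turdus, Vespa, Xenopus.

18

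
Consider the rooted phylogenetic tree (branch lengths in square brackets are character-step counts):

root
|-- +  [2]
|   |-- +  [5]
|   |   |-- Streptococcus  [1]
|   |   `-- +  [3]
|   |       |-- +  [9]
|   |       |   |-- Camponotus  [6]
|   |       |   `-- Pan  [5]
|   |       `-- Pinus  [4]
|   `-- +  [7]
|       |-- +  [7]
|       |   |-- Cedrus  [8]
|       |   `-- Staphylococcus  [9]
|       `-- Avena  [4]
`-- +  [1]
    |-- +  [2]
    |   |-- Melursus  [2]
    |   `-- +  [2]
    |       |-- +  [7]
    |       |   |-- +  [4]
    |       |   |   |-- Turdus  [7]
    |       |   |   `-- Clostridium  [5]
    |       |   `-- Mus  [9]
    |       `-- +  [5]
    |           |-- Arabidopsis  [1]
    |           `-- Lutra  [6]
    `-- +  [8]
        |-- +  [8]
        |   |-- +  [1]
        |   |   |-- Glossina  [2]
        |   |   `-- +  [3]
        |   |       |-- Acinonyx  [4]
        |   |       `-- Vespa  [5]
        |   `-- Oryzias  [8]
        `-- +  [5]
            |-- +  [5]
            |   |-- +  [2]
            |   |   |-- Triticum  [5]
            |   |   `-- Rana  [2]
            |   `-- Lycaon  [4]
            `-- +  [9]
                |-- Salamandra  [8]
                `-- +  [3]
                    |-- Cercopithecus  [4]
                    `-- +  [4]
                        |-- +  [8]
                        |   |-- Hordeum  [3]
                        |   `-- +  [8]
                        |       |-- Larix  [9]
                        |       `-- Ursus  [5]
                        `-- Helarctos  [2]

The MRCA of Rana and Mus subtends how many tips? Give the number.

The MRCA of Rana and Mus is the node subtending ((Melursus,(((Turdus,Clostridium),Mus),(Arabidopsis,Lutra))),(((Glossina,(Acinonyx,Vespa)),Oryzias),(((Triticum,Rana),Lycaon),(Salamandra,(Cercopithecus,((Hordeum,(Larix,Ursus)),Helarctos)))))).
That clade contains 19 terminal taxa: Acinonyx, Arabidopsis, Cercopithecus, Clostridium, Glossina, Helarctos, Hordeum, Larix, Lutra, Lycaon, Melursus, Mus, Oryzias, Rana, Salamandra, Triticum, Turdus, Ursus, Vespa.

19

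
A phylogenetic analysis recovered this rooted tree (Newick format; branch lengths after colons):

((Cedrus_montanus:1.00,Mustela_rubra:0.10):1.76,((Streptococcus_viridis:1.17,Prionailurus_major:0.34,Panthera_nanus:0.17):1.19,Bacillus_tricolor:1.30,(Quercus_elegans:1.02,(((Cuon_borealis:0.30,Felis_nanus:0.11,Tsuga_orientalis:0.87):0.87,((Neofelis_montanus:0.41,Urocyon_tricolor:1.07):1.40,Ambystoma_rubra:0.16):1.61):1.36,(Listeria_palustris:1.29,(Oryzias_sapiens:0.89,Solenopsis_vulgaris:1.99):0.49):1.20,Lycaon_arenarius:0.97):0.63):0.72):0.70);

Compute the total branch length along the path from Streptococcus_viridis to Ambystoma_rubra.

The path runs Streptococcus_viridis → … → MRCA → … → Ambystoma_rubra; the MRCA is the node subtending ((Streptococcus_viridis,Prionailurus_major,Panthera_nanus),Bacillus_tricolor,(Quercus_elegans,(((Cuon_borealis,Felis_nanus,Tsuga_orientalis),((Neofelis_montanus,Urocyon_tricolor),Ambystoma_rubra)),(Listeria_palustris,(Oryzias_sapiens,Solenopsis_vulgaris)),Lycaon_arenarius))).
Branch lengths along that path: 1.17 + 1.19 + 0.72 + 0.63 + 1.36 + 1.61 + 0.16 = 6.84.

6.84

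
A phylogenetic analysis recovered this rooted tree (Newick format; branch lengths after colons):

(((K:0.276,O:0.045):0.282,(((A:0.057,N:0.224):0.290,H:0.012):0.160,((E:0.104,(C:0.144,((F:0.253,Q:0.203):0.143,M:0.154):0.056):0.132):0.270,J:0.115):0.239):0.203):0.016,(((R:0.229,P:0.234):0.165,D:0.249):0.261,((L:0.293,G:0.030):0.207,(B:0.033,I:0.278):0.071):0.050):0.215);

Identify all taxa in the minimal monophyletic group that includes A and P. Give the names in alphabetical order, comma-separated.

A, B, C, D, E, F, G, H, I, J, K, L, M, N, O, P, Q, R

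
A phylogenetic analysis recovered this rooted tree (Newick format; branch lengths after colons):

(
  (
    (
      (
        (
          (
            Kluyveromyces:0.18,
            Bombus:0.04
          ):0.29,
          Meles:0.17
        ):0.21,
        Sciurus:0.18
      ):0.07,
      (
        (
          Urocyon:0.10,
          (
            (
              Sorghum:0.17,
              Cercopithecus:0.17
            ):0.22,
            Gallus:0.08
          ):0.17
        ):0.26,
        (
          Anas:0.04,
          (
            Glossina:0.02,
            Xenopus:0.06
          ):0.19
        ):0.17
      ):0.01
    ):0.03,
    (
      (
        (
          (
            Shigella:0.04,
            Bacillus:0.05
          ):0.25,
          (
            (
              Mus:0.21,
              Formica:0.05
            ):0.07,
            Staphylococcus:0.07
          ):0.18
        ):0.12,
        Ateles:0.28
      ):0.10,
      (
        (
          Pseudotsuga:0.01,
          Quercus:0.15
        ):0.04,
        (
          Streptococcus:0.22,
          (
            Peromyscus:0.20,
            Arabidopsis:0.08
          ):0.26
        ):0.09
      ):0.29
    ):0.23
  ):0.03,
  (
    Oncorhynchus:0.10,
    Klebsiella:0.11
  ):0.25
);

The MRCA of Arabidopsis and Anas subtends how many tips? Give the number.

The MRCA of Arabidopsis and Anas is the node subtending (((((Kluyveromyces,Bombus),Meles),Sciurus),((Urocyon,((Sorghum,Cercopithecus),Gallus)),(Anas,(Glossina,Xenopus)))),((((Shigella,Bacillus),((Mus,Formica),Staphylococcus)),Ateles),((Pseudotsuga,Quercus),(Streptococcus,(Peromyscus,Arabidopsis))))).
That clade contains 22 terminal taxa: Anas, Arabidopsis, Ateles, Bacillus, Bombus, Cercopithecus, Formica, Gallus, Glossina, Kluyveromyces, Meles, Mus, Peromyscus, Pseudotsuga, Quercus, Sciurus, Shigella, Sorghum, Staphylococcus, Streptococcus, Urocyon, Xenopus.

22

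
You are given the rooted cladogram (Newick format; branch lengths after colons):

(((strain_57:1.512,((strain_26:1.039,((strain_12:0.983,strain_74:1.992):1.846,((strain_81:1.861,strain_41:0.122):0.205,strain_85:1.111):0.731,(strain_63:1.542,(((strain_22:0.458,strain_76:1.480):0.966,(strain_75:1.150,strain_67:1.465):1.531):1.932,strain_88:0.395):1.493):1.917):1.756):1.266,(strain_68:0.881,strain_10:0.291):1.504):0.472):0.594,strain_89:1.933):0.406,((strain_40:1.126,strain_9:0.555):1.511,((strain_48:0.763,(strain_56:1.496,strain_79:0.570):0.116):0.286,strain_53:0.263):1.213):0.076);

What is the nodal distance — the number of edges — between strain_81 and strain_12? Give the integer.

5

The MRCA of strain_81 and strain_12 is the node subtending ((strain_12,strain_74),((strain_81,strain_41),strain_85),(strain_63,(((strain_22,strain_76),(strain_75,strain_67)),strain_88))).
From strain_81 up to that node: 3 branches. From strain_12 up to the same node: 2 branches. Total: 3 + 2 = 5.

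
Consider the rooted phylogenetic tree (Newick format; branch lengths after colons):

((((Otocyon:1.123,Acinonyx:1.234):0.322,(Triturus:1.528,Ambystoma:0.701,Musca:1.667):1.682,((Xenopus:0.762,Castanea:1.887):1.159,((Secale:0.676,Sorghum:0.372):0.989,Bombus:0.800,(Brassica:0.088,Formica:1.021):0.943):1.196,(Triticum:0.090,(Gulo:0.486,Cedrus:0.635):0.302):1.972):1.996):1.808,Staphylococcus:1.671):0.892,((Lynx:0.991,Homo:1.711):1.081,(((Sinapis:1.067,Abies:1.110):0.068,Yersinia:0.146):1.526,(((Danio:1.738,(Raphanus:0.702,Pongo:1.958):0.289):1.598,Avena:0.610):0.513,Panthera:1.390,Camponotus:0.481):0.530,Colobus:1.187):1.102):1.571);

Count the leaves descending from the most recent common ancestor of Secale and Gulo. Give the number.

10

The MRCA of Secale and Gulo is the node subtending ((Xenopus,Castanea),((Secale,Sorghum),Bombus,(Brassica,Formica)),(Triticum,(Gulo,Cedrus))).
That clade contains 10 terminal taxa: Bombus, Brassica, Castanea, Cedrus, Formica, Gulo, Secale, Sorghum, Triticum, Xenopus.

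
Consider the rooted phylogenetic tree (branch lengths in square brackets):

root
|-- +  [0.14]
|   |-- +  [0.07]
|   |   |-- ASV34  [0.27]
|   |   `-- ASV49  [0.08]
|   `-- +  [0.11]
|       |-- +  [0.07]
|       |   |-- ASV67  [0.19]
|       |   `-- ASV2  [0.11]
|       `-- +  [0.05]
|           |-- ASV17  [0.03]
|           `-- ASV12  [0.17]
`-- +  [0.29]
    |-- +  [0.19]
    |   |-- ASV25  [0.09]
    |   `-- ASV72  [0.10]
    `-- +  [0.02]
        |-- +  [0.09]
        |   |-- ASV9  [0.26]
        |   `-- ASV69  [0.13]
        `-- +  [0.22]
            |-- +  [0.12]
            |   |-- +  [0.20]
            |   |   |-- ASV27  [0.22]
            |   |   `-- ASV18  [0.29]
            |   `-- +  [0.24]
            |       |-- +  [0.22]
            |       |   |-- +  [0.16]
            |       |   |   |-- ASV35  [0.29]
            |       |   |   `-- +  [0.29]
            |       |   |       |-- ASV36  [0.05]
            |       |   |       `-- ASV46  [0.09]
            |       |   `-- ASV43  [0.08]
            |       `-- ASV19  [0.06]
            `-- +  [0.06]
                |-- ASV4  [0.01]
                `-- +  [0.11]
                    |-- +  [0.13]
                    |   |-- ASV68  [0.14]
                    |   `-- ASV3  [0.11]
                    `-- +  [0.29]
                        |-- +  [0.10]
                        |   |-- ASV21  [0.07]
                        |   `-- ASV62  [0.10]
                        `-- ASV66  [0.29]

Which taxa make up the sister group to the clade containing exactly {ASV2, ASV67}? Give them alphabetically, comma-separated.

ASV12, ASV17

The clade containing exactly {ASV2, ASV67} attaches to the tree at the node subtending ((ASV67,ASV2),(ASV17,ASV12)).
The other lineage descending from that same node — the sister group — is (ASV17,ASV12); its 2 tips in alphabetical order are the answer.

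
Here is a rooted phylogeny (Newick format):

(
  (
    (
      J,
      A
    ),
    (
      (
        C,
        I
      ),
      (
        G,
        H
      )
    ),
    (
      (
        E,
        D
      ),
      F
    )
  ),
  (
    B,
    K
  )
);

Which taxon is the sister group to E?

E attaches to the tree at the node subtending (E,D).
The other lineage descending from that same node — the sister group — is the single tip D.

D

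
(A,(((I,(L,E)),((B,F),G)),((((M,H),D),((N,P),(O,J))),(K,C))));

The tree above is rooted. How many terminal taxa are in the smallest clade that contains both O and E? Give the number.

The MRCA of O and E is the node subtending (((I,(L,E)),((B,F),G)),((((M,H),D),((N,P),(O,J))),(K,C))).
That clade contains 15 terminal taxa: B, C, D, E, F, G, H, I, J, K, L, M, N, O, P.

15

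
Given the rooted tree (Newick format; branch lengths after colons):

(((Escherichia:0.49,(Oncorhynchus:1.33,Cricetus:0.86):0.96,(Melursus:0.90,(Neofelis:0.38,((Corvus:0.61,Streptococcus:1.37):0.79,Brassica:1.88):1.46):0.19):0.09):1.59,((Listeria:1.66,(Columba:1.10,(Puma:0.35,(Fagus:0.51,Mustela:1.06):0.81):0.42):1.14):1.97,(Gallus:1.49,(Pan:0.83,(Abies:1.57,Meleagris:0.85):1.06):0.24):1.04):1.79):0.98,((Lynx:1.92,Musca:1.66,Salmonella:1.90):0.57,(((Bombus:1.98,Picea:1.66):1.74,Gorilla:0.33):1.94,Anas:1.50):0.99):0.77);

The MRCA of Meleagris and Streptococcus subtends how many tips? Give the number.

The MRCA of Meleagris and Streptococcus is the node subtending ((Escherichia,(Oncorhynchus,Cricetus),(Melursus,(Neofelis,((Corvus,Streptococcus),Brassica)))),((Listeria,(Columba,(Puma,(Fagus,Mustela)))),(Gallus,(Pan,(Abies,Meleagris))))).
That clade contains 17 terminal taxa: Abies, Brassica, Columba, Corvus, Cricetus, Escherichia, Fagus, Gallus, Listeria, Meleagris, Melursus, Mustela, Neofelis, Oncorhynchus, Pan, Puma, Streptococcus.

17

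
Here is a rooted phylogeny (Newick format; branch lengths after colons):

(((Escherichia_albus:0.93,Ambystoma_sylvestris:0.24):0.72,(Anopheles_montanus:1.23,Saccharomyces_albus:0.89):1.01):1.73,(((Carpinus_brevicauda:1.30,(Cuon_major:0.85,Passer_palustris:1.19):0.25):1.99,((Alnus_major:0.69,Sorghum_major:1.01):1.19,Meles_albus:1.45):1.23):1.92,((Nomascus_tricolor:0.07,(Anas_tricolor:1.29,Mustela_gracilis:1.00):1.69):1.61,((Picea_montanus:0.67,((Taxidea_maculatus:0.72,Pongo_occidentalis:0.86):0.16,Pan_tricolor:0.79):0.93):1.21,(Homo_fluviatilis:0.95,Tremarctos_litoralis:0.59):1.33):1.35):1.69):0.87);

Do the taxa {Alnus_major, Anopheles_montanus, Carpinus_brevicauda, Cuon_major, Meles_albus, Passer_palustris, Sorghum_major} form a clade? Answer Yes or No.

The MRCA of the listed taxa is the root, so the smallest clade containing them is the whole tree.
That clade also contains Ambystoma_sylvestris, Anas_tricolor, Escherichia_albus, Homo_fluviatilis, Mustela_gracilis, Nomascus_tricolor, Pan_tricolor, Picea_montanus, Pongo_occidentalis, Saccharomyces_albus, Taxidea_maculatus, Tremarctos_litoralis, which are not in the proposed group, so the group is not monophyletic.

No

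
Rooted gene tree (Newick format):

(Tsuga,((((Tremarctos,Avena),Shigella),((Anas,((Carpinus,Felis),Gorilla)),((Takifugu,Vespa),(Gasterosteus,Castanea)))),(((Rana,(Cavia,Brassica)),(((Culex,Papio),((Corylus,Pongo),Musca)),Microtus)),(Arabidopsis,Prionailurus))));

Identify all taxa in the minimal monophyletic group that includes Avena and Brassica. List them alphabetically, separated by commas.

Anas, Arabidopsis, Avena, Brassica, Carpinus, Castanea, Cavia, Corylus, Culex, Felis, Gasterosteus, Gorilla, Microtus, Musca, Papio, Pongo, Prionailurus, Rana, Shigella, Takifugu, Tremarctos, Vespa

Tracing Avena: it sits inside (Tremarctos,Avena).
Tracing Brassica: it sits inside (Cavia,Brassica).
The smallest clade enclosing both is ((((Tremarctos,Avena),Shigella),((Anas,((Carpinus,Felis),Gorilla)),((Takifugu,Vespa),(Gasterosteus,Castanea)))),(((Rana,(Cavia,Brassica)),(((Culex,Papio),((Corylus,Pongo),Musca)),Microtus)),(Arabidopsis,Prionailurus))); the answer is its 22 terminal taxa in alphabetical order.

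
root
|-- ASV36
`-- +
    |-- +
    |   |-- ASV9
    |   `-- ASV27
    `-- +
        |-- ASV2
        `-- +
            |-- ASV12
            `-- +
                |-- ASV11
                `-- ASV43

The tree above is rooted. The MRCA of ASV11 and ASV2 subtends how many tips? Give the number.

The MRCA of ASV11 and ASV2 is the node subtending (ASV2,(ASV12,(ASV11,ASV43))).
That clade contains 4 terminal taxa: ASV11, ASV12, ASV2, ASV43.

4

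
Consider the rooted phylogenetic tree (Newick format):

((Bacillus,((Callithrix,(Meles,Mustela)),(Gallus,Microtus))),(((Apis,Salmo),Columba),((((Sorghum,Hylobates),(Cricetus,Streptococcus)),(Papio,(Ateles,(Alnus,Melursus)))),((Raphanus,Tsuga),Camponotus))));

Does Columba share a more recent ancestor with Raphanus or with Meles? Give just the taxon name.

Raphanus

The MRCA of Columba and Raphanus subtends (((Apis,Salmo),Columba),((((Sorghum,Hylobates),(Cricetus,Streptococcus)),(Papio,(Ateles,(Alnus,Melursus)))),((Raphanus,Tsuga),Camponotus))) (14 taxa).
The MRCA of Columba and Meles is the root, subtending the entire tree (20 taxa).
The first is nested inside the second, so Columba shares a more recent common ancestor with Raphanus.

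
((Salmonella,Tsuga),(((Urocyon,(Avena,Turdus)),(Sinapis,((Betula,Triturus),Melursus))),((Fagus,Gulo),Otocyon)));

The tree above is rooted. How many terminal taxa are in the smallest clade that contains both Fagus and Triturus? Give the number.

The MRCA of Fagus and Triturus is the node subtending (((Urocyon,(Avena,Turdus)),(Sinapis,((Betula,Triturus),Melursus))),((Fagus,Gulo),Otocyon)).
That clade contains 10 terminal taxa: Avena, Betula, Fagus, Gulo, Melursus, Otocyon, Sinapis, Triturus, Turdus, Urocyon.

10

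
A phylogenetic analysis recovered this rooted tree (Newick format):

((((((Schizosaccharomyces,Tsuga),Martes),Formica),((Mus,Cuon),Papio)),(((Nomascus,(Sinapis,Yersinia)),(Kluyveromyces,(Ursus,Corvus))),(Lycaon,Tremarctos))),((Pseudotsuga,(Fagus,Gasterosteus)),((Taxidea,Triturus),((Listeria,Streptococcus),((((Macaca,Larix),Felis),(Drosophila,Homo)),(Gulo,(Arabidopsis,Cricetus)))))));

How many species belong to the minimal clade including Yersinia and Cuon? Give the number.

The MRCA of Yersinia and Cuon is the node subtending (((((Schizosaccharomyces,Tsuga),Martes),Formica),((Mus,Cuon),Papio)),(((Nomascus,(Sinapis,Yersinia)),(Kluyveromyces,(Ursus,Corvus))),(Lycaon,Tremarctos))).
That clade contains 15 terminal taxa: Corvus, Cuon, Formica, Kluyveromyces, Lycaon, Martes, Mus, Nomascus, Papio, Schizosaccharomyces, Sinapis, Tremarctos, Tsuga, Ursus, Yersinia.

15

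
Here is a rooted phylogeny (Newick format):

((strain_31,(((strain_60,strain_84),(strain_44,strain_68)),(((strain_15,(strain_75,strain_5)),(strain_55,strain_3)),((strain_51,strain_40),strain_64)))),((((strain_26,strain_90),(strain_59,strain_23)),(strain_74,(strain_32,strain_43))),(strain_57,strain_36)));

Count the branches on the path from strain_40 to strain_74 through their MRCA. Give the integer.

The MRCA of strain_40 and strain_74 is the root of the tree.
From strain_40 up to that node: 6 branches. From strain_74 up to the same node: 4 branches. Total: 6 + 4 = 10.

10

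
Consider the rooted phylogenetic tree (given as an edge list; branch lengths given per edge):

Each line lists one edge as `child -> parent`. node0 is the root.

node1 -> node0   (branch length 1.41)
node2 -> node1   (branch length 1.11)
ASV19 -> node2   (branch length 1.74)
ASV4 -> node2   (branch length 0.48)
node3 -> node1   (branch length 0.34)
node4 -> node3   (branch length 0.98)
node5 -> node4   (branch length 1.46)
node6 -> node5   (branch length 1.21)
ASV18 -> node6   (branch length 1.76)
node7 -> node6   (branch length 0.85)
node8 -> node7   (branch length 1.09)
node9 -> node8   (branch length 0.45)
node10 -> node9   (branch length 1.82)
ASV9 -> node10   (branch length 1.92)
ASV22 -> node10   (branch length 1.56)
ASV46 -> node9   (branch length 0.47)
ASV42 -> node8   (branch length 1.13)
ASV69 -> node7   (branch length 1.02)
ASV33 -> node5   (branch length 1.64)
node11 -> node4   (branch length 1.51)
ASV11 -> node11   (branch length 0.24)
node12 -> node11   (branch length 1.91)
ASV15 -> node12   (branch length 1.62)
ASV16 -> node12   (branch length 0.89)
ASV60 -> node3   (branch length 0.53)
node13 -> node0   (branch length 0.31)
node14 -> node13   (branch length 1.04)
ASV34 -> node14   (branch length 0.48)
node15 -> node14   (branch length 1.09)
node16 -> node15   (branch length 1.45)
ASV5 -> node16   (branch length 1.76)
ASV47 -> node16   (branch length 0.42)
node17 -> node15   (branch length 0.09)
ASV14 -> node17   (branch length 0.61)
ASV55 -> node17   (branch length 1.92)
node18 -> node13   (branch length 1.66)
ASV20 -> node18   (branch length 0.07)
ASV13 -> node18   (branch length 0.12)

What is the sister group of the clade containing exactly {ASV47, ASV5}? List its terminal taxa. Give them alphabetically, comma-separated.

ASV14, ASV55

The clade containing exactly {ASV47, ASV5} attaches to the tree at the node subtending ((ASV5,ASV47),(ASV14,ASV55)).
The other lineage descending from that same node — the sister group — is (ASV14,ASV55); its 2 tips in alphabetical order are the answer.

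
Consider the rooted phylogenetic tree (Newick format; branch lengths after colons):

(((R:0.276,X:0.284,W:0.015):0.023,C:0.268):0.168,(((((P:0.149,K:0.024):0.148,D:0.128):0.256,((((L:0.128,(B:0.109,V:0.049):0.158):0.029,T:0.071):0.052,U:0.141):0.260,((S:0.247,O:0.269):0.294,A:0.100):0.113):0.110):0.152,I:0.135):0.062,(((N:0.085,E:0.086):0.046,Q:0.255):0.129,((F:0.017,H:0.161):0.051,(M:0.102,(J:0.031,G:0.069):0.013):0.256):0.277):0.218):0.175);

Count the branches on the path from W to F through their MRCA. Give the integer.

8

The MRCA of W and F is the root of the tree.
From W up to that node: 3 branches. From F up to the same node: 5 branches. Total: 3 + 5 = 8.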